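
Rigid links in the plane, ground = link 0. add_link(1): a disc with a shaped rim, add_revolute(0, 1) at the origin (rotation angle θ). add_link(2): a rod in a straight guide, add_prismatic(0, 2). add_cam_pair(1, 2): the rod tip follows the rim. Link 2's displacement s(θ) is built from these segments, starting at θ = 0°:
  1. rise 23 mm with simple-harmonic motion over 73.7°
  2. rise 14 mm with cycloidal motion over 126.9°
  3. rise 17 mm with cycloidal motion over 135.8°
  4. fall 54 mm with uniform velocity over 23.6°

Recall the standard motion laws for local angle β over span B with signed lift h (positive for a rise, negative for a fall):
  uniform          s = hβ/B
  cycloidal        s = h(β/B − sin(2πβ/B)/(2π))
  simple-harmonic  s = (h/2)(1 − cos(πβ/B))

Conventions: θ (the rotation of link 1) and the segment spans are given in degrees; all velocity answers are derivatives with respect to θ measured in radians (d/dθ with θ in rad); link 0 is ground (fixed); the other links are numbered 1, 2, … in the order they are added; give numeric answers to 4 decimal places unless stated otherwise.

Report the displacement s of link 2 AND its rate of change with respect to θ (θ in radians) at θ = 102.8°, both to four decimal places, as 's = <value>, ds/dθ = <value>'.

segment 1 (0° to 73.7°, simple-harmonic, h = 23) is passed completely: s = 0.0000 + (23) = 23.0000
θ = 102.8° falls in segment 2 (73.7° to 200.6°, cycloidal, h = 14): β = 102.8 − 73.7 = 29.1°, B = 126.9°; Δs = 14·(0.2293 − sin(2π·0.2293)/(2π)) = 1.0010; s = 23.0000 + 1.0010 = 24.0010
velocity in seg [73.7°–200.6°] (cycloidal), θ in radians: β = 29.1° = 0.5079 rad, B = 126.9° = 2.2148 rad; ds/dθ = (h/B)(1 − cos(2πβ/B)) = (14/2.2148)(1 − cos(2π·0.2293)) = 5.501804 mm/rad

s = 24.0010, ds/dθ = 5.5018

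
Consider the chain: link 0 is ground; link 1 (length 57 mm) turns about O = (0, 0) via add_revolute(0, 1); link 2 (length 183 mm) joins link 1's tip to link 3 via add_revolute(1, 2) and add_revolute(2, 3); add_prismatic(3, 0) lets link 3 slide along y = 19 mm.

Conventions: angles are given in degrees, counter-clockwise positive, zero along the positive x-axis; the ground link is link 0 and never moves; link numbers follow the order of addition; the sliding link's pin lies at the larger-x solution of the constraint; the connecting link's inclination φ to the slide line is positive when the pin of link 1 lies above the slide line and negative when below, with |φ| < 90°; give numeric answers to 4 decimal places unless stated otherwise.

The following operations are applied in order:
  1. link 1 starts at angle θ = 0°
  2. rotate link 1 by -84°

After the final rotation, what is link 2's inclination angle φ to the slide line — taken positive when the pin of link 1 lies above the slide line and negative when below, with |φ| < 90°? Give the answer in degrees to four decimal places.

geometry: r = 57 mm, L = 183 mm, e = 19 mm; θ starts at 0°
rotate link 1 by -84°: θ ← 0° -84° = -84°
h = r sin θ − e = -56.687748 − 19 = -75.687748
sin φ = h / L = -75.687748 / 183 = -0.41359425
φ = arcsin(-0.41359425) = -24.430821°

-24.4308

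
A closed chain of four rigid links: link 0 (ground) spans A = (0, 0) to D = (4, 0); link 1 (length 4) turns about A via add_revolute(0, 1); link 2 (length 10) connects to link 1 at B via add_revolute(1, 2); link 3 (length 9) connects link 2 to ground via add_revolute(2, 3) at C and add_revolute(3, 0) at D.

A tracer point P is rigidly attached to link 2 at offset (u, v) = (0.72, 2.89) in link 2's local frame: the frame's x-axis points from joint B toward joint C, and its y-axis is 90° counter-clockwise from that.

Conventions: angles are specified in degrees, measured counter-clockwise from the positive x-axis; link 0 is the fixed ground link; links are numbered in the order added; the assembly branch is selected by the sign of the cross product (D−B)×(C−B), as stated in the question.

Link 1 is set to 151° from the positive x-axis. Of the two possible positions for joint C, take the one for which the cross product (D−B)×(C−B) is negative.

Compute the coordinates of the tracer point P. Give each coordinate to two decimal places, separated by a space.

A=(0,0), D=(4.00,0)
B = A + 4.00·(cos151°, sin151°) = (-3.4985, 1.9392)
|BD| = 7.7452
circle(B,10.00) ∩ circle(D,9.00): a=5.0992, h=8.6022
  candidates: C₊=(3.5921,8.9908) cross=66.626; C₋=(-0.7156,-7.6657) cross=-66.626
  branch - wants cross < 0 → take C=(-0.7156,-7.6657) (cross=-66.626)
ex = (C−B)/|BC| = (0.2783,-0.9605); ey = (0.9605,0.2783)
P = B + 0.72·ex + 2.89·ey = (-0.5223,2.0519)

-0.52 2.05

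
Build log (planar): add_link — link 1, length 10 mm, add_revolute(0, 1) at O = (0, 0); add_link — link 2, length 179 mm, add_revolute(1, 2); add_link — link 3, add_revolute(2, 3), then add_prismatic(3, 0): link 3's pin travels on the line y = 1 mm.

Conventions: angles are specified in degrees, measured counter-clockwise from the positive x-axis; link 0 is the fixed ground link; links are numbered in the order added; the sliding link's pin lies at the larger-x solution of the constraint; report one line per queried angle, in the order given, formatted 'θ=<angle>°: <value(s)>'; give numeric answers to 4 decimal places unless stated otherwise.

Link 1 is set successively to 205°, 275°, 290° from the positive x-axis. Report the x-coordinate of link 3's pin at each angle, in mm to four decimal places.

geometry: r = 10 mm, L = 179 mm, e = 1 mm
θ=205°: crank pin P = (r cos θ, r sin θ) = (-9.063078, -4.226183)
θ=205°: h = r sin θ − e = -4.226183 − 1 = -5.226183
θ=205°: x = r cos θ + √(L² − h²) = -9.063078 + 178.923690 = 169.860613
θ=275°: crank pin P = (r cos θ, r sin θ) = (0.871557, -9.961947)
θ=275°: h = r sin θ − e = -9.961947 − 1 = -10.961947
θ=275°: x = r cos θ + √(L² − h²) = 0.871557 + 178.664030 = 179.535588
θ=290°: crank pin P = (r cos θ, r sin θ) = (3.420201, -9.396926)
θ=290°: h = r sin θ − e = -9.396926 − 1 = -10.396926
θ=290°: x = r cos θ + √(L² − h²) = 3.420201 + 178.697801 = 182.118002

θ=205°: 169.8606
θ=275°: 179.5356
θ=290°: 182.1180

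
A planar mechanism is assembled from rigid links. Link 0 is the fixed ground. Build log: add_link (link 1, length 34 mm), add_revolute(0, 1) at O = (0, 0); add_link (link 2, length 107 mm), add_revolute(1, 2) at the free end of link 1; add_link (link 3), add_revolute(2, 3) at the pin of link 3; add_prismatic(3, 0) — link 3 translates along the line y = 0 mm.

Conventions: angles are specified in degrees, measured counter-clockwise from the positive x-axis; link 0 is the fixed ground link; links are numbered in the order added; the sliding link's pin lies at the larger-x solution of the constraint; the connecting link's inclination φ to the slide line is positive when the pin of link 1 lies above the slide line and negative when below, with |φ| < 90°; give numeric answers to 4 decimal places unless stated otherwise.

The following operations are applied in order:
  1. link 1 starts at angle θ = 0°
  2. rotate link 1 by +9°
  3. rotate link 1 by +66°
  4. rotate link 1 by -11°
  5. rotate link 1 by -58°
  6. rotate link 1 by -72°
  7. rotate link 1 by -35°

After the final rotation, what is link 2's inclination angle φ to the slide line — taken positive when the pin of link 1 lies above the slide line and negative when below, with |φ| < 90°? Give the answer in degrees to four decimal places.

geometry: r = 34 mm, L = 107 mm, e = 0 mm; θ starts at 0°
rotate link 1 by +9°: θ ← 0° +9° = 9°
rotate link 1 by +66°: θ ← 9° +66° = 75°
rotate link 1 by -11°: θ ← 75° -11° = 64°
rotate link 1 by -58°: θ ← 64° -58° = 6°
rotate link 1 by -72°: θ ← 6° -72° = -66°
rotate link 1 by -35°: θ ← -66° -35° = -101°
h = r sin θ − e = -33.375324 − 0 = -33.375324
sin φ = h / L = -33.375324 / 107 = -0.31191892
φ = arcsin(-0.31191892) = -18.174912°

-18.1749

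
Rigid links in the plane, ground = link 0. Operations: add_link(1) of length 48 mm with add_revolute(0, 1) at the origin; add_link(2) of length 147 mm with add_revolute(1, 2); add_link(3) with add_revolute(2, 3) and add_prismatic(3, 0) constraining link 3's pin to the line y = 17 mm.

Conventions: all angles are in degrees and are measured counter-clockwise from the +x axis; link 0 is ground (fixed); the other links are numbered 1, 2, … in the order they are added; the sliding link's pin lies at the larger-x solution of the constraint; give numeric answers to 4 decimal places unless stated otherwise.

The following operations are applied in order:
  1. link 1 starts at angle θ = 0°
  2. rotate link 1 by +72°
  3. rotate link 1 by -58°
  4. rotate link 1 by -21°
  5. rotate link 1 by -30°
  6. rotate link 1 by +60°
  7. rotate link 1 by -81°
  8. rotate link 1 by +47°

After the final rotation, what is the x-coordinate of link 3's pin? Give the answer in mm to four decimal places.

geometry: r = 48 mm, L = 147 mm, e = 17 mm; θ starts at 0°
rotate link 1 by +72°: θ ← 0° +72° = 72°
rotate link 1 by -58°: θ ← 72° -58° = 14°
rotate link 1 by -21°: θ ← 14° -21° = -7°
rotate link 1 by -30°: θ ← -7° -30° = -37°
rotate link 1 by +60°: θ ← -37° +60° = 23°
rotate link 1 by -81°: θ ← 23° -81° = -58°
rotate link 1 by +47°: θ ← -58° +47° = -11°
crank pin P = (r cos θ, r sin θ) = (47.118105, -9.158832)
h = r sin θ − e = -9.158832 − 17 = -26.158832
x = r cos θ + √(L² − h²) = 47.118105 + 144.653778 = 191.771883

191.7719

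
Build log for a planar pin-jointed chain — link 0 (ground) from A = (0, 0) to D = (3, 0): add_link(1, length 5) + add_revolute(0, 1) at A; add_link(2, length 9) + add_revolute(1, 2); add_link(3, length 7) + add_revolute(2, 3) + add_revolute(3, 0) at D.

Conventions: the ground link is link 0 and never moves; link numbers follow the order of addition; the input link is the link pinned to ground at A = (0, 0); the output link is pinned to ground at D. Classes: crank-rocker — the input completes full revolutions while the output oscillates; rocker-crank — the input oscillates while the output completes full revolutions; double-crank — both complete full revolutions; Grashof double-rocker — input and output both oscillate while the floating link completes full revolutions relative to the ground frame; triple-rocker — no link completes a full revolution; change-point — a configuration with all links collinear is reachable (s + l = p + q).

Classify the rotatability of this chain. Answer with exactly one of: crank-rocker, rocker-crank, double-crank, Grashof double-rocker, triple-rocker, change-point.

lengths: ground=3, input=5, coupler=9, output=7
sorted: s=3 (shortest), l=9 (longest), p+q=12
s + l = 12 vs p + q = 12
s + l = p + q → change-point (collinear configuration reachable)

change-point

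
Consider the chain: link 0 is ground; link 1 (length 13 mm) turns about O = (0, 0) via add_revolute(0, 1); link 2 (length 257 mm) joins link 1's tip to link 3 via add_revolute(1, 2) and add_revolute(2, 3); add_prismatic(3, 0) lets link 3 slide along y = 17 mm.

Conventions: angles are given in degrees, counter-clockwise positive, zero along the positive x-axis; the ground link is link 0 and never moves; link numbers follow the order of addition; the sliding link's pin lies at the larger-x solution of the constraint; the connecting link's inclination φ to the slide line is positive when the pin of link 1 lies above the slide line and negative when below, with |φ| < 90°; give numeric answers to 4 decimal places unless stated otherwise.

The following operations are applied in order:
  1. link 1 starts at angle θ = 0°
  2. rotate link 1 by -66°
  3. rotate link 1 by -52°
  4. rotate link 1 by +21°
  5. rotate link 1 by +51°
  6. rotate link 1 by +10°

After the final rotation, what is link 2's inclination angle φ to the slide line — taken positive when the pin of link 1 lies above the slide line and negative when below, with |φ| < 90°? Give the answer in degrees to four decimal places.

geometry: r = 13 mm, L = 257 mm, e = 17 mm; θ starts at 0°
rotate link 1 by -66°: θ ← 0° -66° = -66°
rotate link 1 by -52°: θ ← -66° -52° = -118°
rotate link 1 by +21°: θ ← -118° +21° = -97°
rotate link 1 by +51°: θ ← -97° +51° = -46°
rotate link 1 by +10°: θ ← -46° +10° = -36°
h = r sin θ − e = -7.641208 − 17 = -24.641208
sin φ = h / L = -24.641208 / 257 = -0.09588019
φ = arcsin(-0.09588019) = -5.501982°

-5.5020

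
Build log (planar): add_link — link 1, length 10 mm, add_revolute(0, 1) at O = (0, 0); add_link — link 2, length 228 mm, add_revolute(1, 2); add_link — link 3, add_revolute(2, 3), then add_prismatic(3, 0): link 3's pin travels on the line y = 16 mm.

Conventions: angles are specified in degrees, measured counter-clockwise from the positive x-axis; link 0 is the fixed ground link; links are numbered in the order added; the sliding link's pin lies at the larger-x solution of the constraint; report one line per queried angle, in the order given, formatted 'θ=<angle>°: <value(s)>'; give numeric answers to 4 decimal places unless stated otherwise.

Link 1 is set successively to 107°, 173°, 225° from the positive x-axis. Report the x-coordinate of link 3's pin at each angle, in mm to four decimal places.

geometry: r = 10 mm, L = 228 mm, e = 16 mm
θ=107°: crank pin P = (r cos θ, r sin θ) = (-2.923717, 9.563048)
θ=107°: h = r sin θ − e = 9.563048 − 16 = -6.436952
θ=107°: x = r cos θ + √(L² − h²) = -2.923717 + 227.909117 = 224.985400
θ=173°: crank pin P = (r cos θ, r sin θ) = (-9.925462, 1.218693)
θ=173°: h = r sin θ − e = 1.218693 − 16 = -14.781307
θ=173°: x = r cos θ + √(L² − h²) = -9.925462 + 227.520357 = 217.594896
θ=225°: crank pin P = (r cos θ, r sin θ) = (-7.071068, -7.071068)
θ=225°: h = r sin θ − e = -7.071068 − 16 = -23.071068
θ=225°: x = r cos θ + √(L² − h²) = -7.071068 + 226.829729 = 219.758661

θ=107°: 224.9854
θ=173°: 217.5949
θ=225°: 219.7587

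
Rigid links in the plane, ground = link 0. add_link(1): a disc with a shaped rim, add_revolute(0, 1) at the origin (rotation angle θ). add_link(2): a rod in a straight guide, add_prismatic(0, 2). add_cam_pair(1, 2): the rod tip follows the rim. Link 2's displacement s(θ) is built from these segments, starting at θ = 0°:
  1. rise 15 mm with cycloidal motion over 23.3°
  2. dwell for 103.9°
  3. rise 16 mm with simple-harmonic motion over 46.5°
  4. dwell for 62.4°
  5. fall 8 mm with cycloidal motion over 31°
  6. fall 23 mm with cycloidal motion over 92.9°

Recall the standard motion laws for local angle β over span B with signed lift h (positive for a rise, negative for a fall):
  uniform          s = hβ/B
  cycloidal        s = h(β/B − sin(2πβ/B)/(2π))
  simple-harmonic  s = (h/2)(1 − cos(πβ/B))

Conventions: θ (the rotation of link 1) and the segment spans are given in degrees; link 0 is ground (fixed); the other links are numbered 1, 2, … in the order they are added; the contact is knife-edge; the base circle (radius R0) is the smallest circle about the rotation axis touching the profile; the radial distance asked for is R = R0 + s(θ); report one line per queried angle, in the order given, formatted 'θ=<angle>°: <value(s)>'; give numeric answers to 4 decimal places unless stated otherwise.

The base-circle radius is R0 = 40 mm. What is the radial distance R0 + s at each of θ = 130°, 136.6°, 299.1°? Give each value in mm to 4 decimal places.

segment 1 (0° to 23.3°, cycloidal, h = 15) is passed completely: s = 0.0000 + (15) = 15.0000
segment 2 (23.3° to 127.2°, dwell): s unchanged at 15.0000
θ = 130° falls in segment 3 (127.2° to 173.7°, simple-harmonic, h = 16): β = 130 − 127.2 = 2.8°, B = 46.5°; Δs = 16/2·(1 − cos(π·0.0602)) = 0.1427; s = 15.0000 + 0.1427 = 15.1427
θ = 136.6° falls in segment 3 (127.2° to 173.7°, simple-harmonic, h = 16): β = 136.6 − 127.2 = 9.4°, B = 46.5°; Δs = 16/2·(1 − cos(π·0.2022)) = 1.5598; s = 15.0000 + 1.5598 = 16.5598
segment 3 (127.2° to 173.7°, simple-harmonic, h = 16) is passed completely: s = 15.0000 + (16) = 31.0000
segment 4 (173.7° to 236.1°, dwell): s unchanged at 31.0000
segment 5 (236.1° to 267.1°, cycloidal, h = -8) is passed completely: s = 31.0000 + (-8) = 23.0000
θ = 299.1° falls in segment 6 (267.1° to 360°, cycloidal, h = -23): β = 299.1 − 267.1 = 32°, B = 92.9°; Δs = -23·(0.3445 − sin(2π·0.3445)/(2π)) = -4.8879; s = 23.0000 − 4.8879 = 18.1121
θ=130°: R = R0 + s = 40 + 15.1427 = 55.1427
θ=136.6°: R = R0 + s = 40 + 16.5598 = 56.5598
θ=299.1°: R = R0 + s = 40 + 18.1121 = 58.1121

θ=130°: 55.1427
θ=136.6°: 56.5598
θ=299.1°: 58.1121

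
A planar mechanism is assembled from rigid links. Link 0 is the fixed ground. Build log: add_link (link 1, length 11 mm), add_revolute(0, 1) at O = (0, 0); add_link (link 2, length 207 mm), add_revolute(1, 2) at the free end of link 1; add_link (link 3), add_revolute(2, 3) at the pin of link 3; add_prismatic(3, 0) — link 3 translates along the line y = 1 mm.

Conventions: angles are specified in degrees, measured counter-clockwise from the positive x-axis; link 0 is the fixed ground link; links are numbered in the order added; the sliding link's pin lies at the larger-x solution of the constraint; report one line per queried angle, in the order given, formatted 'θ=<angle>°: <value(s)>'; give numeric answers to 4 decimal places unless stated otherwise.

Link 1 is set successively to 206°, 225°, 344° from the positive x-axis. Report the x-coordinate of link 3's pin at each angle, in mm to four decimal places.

geometry: r = 11 mm, L = 207 mm, e = 1 mm
θ=206°: crank pin P = (r cos θ, r sin θ) = (-9.886735, -4.822083)
θ=206°: h = r sin θ − e = -4.822083 − 1 = -5.822083
θ=206°: x = r cos θ + √(L² − h²) = -9.886735 + 206.918108 = 197.031373
θ=225°: crank pin P = (r cos θ, r sin θ) = (-7.778175, -7.778175)
θ=225°: h = r sin θ − e = -7.778175 − 1 = -8.778175
θ=225°: x = r cos θ + √(L² − h²) = -7.778175 + 206.813790 = 199.035615
θ=344°: crank pin P = (r cos θ, r sin θ) = (10.573879, -3.032011)
θ=344°: h = r sin θ − e = -3.032011 − 1 = -4.032011
θ=344°: x = r cos θ + √(L² − h²) = 10.573879 + 206.960728 = 217.534607

θ=206°: 197.0314
θ=225°: 199.0356
θ=344°: 217.5346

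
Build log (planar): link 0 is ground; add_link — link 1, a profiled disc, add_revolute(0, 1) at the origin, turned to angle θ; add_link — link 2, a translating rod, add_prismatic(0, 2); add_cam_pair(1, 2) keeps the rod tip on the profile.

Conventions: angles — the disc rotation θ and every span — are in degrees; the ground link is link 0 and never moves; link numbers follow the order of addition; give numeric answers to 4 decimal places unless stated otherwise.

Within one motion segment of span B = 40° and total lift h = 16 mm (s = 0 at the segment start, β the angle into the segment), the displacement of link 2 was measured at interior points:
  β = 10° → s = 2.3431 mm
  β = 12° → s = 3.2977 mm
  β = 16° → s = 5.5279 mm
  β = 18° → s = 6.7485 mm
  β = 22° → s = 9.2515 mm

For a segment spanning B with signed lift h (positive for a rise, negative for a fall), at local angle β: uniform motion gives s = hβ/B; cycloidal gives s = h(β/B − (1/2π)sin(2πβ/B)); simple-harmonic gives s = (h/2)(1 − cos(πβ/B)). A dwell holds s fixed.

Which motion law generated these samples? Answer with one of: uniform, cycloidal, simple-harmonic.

candidates at β/B = r: uniform s = h·r (linear in β); cycloidal s = h·(r − sin(2πr)/(2π)); simple-harmonic s = (h/2)(1 − cos(πr))
β=10°: printed 2.3431 | uniform 4.0000, cycloidal 1.4535, simple-harmonic 2.3431
β=12°: printed 3.2977 | uniform 4.8000, cycloidal 2.3782, simple-harmonic 3.2977
β=16°: printed 5.5279 | uniform 6.4000, cycloidal 4.9032, simple-harmonic 5.5279
β=18°: printed 6.7485 | uniform 7.2000, cycloidal 6.4131, simple-harmonic 6.7485
β=22°: printed 9.2515 | uniform 8.8000, cycloidal 9.5869, simple-harmonic 9.2515
only one law matches every sample → simple-harmonic

simple-harmonic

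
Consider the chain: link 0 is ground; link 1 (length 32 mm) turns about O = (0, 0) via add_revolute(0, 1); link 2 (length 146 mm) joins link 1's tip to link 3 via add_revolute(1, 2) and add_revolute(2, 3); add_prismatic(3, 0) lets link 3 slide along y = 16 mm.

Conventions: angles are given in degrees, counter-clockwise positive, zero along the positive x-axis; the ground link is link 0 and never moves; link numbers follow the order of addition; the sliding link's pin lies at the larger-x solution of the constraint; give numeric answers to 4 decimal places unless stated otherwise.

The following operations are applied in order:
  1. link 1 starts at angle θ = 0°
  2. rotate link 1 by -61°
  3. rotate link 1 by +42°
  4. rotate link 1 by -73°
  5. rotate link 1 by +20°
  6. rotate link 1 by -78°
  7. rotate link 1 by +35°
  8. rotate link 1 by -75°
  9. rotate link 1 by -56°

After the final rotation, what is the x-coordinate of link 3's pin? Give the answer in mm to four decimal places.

geometry: r = 32 mm, L = 146 mm, e = 16 mm; θ starts at 0°
rotate link 1 by -61°: θ ← 0° -61° = -61°
rotate link 1 by +42°: θ ← -61° +42° = -19°
rotate link 1 by -73°: θ ← -19° -73° = -92°
rotate link 1 by +20°: θ ← -92° +20° = -72°
rotate link 1 by -78°: θ ← -72° -78° = -150°
rotate link 1 by +35°: θ ← -150° +35° = -115°
rotate link 1 by -75°: θ ← -115° -75° = -190°
rotate link 1 by -56°: θ ← -190° -56° = -246°
crank pin P = (r cos θ, r sin θ) = (-13.015573, 29.233455)
h = r sin θ − e = 29.233455 − 16 = 13.233455
x = r cos θ + √(L² − h²) = -13.015573 + 145.399022 = 132.383450

132.3834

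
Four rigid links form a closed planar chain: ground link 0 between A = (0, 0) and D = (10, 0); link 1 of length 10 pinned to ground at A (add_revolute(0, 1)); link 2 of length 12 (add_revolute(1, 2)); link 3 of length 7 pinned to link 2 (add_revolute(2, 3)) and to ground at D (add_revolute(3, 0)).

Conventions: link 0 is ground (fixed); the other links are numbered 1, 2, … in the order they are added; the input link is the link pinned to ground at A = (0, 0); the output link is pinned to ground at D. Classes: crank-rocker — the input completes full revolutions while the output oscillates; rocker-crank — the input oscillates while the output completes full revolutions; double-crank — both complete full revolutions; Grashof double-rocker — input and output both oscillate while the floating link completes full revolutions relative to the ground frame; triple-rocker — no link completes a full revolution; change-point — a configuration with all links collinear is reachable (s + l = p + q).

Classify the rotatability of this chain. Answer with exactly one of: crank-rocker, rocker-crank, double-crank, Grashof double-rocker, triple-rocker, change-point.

lengths: ground=10, input=10, coupler=12, output=7
sorted: s=7 (shortest), l=12 (longest), p+q=20
s + l = 19 vs p + q = 20
s + l < p + q (Grashof) with shortest = output link → rocker-crank

rocker-crank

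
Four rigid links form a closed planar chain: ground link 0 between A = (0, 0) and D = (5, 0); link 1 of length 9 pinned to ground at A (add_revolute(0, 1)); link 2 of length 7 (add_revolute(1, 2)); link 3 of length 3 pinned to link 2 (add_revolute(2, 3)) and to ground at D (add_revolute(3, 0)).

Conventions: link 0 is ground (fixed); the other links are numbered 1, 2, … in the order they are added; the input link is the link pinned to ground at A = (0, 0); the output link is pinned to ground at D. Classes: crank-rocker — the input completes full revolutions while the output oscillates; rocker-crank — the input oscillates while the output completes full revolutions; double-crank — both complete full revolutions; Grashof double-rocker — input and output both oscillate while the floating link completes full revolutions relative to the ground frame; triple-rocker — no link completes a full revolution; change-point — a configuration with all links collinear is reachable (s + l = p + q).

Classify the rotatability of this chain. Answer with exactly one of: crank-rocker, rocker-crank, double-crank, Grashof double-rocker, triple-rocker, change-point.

lengths: ground=5, input=9, coupler=7, output=3
sorted: s=3 (shortest), l=9 (longest), p+q=12
s + l = 12 vs p + q = 12
s + l = p + q → change-point (collinear configuration reachable)

change-point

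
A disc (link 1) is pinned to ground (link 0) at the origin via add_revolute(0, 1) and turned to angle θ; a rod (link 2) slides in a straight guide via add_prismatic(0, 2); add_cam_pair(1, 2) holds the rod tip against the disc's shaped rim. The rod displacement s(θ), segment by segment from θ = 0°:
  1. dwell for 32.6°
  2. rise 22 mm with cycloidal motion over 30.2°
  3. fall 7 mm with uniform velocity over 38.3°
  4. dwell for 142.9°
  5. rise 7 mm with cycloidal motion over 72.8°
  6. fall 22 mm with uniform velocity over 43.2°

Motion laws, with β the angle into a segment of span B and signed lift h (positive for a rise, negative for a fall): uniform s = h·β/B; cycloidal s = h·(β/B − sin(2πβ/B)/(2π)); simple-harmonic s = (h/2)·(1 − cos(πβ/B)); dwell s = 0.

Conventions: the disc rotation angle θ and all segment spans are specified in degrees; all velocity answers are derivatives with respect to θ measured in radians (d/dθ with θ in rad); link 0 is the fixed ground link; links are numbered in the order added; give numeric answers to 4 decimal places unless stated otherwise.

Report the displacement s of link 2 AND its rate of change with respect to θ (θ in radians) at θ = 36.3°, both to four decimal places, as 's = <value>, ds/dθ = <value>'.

segment 1 (0° to 32.6°, dwell): s unchanged at 0.0000
θ = 36.3° falls in segment 2 (32.6° to 62.8°, cycloidal, h = 22): β = 36.3 − 32.6 = 3.7°, B = 30.2°; Δs = 22·(0.1225 − sin(2π·0.1225)/(2π)) = 0.2584; s = 0.0000 + 0.2584 = 0.2584
velocity in seg [32.6°–62.8°] (cycloidal), θ in radians: β = 3.7° = 0.0646 rad, B = 30.2° = 0.5271 rad; ds/dθ = (h/B)(1 − cos(2πβ/B)) = (22/0.5271)(1 − cos(2π·0.1225)) = 11.768049 mm/rad

s = 0.2584, ds/dθ = 11.7680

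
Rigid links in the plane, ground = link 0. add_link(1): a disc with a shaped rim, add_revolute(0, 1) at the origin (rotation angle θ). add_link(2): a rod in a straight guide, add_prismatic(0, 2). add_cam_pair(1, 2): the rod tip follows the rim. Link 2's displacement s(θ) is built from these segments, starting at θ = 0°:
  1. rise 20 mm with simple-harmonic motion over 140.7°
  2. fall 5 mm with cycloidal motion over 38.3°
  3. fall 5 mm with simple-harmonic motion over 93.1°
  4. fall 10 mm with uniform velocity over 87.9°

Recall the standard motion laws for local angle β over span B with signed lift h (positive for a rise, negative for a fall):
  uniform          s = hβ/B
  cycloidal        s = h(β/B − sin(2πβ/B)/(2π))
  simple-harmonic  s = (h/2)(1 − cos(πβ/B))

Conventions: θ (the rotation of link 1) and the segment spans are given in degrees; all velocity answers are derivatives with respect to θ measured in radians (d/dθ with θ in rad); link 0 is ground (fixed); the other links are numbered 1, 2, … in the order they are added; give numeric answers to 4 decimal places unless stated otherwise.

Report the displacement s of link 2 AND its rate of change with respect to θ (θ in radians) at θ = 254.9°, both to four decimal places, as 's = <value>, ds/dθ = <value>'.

segment 1 (0° to 140.7°, simple-harmonic, h = 20) is passed completely: s = 0.0000 + (20) = 20.0000
segment 2 (140.7° to 179°, cycloidal, h = -5) is passed completely: s = 20.0000 + (-5) = 15.0000
θ = 254.9° falls in segment 3 (179° to 272.1°, simple-harmonic, h = -5): β = 254.9 − 179 = 75.9°, B = 93.1°; Δs = -5/2·(1 − cos(π·0.8153)) = -4.5906; s = 15.0000 − 4.5906 = 10.4094
velocity in seg [179°–272.1°] (simple-harmonic), θ in radians: β = 75.9° = 1.3247 rad, B = 93.1° = 1.6249 rad; ds/dθ = (πh/(2B)) sin(πβ/B) = (π·(-5)/(2·1.6249)) sin(π·0.8153) = -2.650504 mm/rad

s = 10.4094, ds/dθ = -2.6505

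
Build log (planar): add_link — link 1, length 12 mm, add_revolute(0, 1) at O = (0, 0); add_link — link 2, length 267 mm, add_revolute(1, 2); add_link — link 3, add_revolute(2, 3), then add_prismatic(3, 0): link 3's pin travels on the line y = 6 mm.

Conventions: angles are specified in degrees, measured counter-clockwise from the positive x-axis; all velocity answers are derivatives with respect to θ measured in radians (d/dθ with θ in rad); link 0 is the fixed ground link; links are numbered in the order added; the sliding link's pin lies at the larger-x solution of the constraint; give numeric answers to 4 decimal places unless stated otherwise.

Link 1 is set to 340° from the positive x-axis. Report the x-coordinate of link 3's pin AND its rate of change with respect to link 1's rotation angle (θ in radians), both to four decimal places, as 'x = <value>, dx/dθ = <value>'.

geometry: r = 12 mm, L = 267 mm, e = 6 mm
crank pin P = (r cos θ, r sin θ) = (11.276311, -4.104242)
h = r sin θ − e = -4.104242 − 6 = -10.104242
x = r cos θ + √(L² − h²) = 11.276311 + 266.808741 = 278.085052
dx/dθ = −r sin θ − h·r cos θ/√(L² − h²) (θ in radians; h = -10.104242) = 4.531284

x = 278.0851, dx/dθ = 4.5313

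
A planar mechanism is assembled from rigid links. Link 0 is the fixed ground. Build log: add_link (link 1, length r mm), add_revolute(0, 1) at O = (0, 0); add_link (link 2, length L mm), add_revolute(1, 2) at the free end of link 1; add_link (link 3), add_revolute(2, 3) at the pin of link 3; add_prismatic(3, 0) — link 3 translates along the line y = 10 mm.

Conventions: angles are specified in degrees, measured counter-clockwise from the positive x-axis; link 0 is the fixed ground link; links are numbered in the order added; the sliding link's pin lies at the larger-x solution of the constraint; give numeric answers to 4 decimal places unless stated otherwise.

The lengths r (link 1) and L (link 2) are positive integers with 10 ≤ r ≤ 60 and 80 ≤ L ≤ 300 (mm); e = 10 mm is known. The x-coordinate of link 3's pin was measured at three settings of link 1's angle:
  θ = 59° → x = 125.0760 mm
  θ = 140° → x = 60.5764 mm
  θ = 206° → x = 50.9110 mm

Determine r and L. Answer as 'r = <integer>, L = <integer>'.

constraint per measurement: (x − r cos θ)² + (r sin θ − e)² = L²
subtracting the θ₁ and θ₂ equations cancels the r² and L² terms:
r = (x₁² − x₂²) / (2[(x₁cos θ₁ + e sin θ₁) − (x₂cos θ₂ + e sin θ₂)]) = 53.0001 → r = 53
L² = (x₁ − r cos θ₁)² + (r sin θ₁ − e)² = 10816.0048 → L = 104.0000 → L = 104
check at θ₃=206°: x = 50.9110 (printed 50.9110) ✓

r = 53, L = 104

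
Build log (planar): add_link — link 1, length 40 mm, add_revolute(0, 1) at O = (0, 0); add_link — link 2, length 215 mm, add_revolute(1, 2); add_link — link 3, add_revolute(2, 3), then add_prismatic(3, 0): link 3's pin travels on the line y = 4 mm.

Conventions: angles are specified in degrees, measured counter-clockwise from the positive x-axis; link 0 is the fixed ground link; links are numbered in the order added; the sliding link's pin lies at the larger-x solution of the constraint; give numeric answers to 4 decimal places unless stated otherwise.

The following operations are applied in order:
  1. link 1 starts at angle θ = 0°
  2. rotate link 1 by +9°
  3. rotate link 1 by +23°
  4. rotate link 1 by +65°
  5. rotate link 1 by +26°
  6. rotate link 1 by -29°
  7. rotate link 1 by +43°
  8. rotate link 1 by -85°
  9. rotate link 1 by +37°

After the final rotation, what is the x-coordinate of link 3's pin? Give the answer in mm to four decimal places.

geometry: r = 40 mm, L = 215 mm, e = 4 mm; θ starts at 0°
rotate link 1 by +9°: θ ← 0° +9° = 9°
rotate link 1 by +23°: θ ← 9° +23° = 32°
rotate link 1 by +65°: θ ← 32° +65° = 97°
rotate link 1 by +26°: θ ← 97° +26° = 123°
rotate link 1 by -29°: θ ← 123° -29° = 94°
rotate link 1 by +43°: θ ← 94° +43° = 137°
rotate link 1 by -85°: θ ← 137° -85° = 52°
rotate link 1 by +37°: θ ← 52° +37° = 89°
crank pin P = (r cos θ, r sin θ) = (0.698096, 39.993908)
h = r sin θ − e = 39.993908 − 4 = 35.993908
x = r cos θ + √(L² − h²) = 0.698096 + 211.965654 = 212.663751

212.6638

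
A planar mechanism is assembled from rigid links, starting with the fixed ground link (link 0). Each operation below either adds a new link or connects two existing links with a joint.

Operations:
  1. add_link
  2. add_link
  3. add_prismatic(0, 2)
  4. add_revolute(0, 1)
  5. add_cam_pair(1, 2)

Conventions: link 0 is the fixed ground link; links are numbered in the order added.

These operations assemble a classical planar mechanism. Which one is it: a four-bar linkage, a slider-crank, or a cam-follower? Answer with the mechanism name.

links: 3 (incl. ground); joints: 1 revolute, 1 prismatic, 1 higher (cam) pair, forming one closed loop
3 links, revolute + prismatic + higher pair in one loop → cam-follower

cam-follower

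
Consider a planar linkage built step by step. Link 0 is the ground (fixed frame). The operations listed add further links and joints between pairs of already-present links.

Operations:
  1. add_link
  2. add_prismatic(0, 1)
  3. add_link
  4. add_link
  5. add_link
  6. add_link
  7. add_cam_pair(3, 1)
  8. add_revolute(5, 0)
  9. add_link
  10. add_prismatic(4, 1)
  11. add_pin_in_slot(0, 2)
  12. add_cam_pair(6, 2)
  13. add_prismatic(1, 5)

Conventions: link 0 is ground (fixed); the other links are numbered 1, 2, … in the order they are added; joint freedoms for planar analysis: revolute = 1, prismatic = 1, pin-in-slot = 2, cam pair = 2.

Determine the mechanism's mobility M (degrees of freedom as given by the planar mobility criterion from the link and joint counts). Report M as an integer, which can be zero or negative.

link 0 = ground. State L|J1|J2 = 1|0|0
+link1  2|0|0
P(0,1) f=1→J1  2|1|0
+link2  3|1|0
+link3  4|1|0
+link4  5|1|0
+link5  6|1|0
C(3,1) f=2→J2  6|1|1
R(5,0) f=1→J1  6|2|1
+link6  7|2|1
P(4,1) f=1→J1  7|3|1
PS(0,2) f=2→J2  7|3|2
C(6,2) f=2→J2  7|3|3
P(1,5) f=1→J1  7|4|3
M = 3(7−1)−2·4−3 = 18−8−3 = 7

M = 7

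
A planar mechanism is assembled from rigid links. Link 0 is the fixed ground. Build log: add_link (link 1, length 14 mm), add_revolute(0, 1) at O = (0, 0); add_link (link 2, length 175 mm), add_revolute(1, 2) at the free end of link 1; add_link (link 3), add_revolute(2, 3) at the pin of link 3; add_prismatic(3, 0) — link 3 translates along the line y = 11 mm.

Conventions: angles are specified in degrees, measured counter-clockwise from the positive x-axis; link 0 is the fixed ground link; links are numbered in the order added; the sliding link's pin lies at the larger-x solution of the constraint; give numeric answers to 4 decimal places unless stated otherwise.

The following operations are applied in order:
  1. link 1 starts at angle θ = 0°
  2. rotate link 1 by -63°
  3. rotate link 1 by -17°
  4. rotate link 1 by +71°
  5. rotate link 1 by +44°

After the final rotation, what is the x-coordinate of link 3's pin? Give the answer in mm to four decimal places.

geometry: r = 14 mm, L = 175 mm, e = 11 mm; θ starts at 0°
rotate link 1 by -63°: θ ← 0° -63° = -63°
rotate link 1 by -17°: θ ← -63° -17° = -80°
rotate link 1 by +71°: θ ← -80° +71° = -9°
rotate link 1 by +44°: θ ← -9° +44° = 35°
crank pin P = (r cos θ, r sin θ) = (11.468129, 8.030070)
h = r sin θ − e = 8.030070 − 11 = -2.969930
x = r cos θ + √(L² − h²) = 11.468129 + 174.974797 = 186.442925

186.4429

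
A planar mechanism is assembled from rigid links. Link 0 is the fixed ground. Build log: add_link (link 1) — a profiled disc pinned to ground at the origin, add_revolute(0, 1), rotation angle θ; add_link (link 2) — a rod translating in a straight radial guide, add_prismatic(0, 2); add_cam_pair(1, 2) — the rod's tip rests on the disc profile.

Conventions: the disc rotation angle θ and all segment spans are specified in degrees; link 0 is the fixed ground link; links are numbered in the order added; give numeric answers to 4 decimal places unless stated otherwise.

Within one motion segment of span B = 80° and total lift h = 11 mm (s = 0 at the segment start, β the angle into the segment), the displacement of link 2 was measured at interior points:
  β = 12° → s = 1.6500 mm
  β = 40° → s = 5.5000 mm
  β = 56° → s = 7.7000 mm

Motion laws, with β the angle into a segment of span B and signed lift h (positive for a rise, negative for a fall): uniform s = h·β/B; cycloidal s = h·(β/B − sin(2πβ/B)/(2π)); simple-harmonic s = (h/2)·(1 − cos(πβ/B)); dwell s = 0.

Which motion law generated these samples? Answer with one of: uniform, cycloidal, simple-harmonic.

candidates at β/B = r: uniform s = h·r (linear in β); cycloidal s = h·(r − sin(2πr)/(2π)); simple-harmonic s = (h/2)(1 − cos(πr))
β=12°: printed 1.6500 | uniform 1.6500, cycloidal 0.2337, simple-harmonic 0.5995
β=40°: printed 5.5000 | uniform 5.5000, cycloidal 5.5000, simple-harmonic 5.5000
β=56°: printed 7.7000 | uniform 7.7000, cycloidal 9.3650, simple-harmonic 8.7328
only one law matches every sample → uniform

uniform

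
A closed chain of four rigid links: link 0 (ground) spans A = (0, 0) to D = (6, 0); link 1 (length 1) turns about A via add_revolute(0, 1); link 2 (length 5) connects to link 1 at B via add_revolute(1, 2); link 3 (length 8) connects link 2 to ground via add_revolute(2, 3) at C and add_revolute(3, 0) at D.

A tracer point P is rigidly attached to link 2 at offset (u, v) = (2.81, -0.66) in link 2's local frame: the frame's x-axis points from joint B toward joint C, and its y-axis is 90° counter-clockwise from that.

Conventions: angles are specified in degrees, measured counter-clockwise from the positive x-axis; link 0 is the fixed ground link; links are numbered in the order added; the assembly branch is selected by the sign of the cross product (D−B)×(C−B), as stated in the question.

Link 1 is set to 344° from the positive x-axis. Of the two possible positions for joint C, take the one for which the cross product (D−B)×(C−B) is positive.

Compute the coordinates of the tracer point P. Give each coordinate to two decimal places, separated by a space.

A=(0,0), D=(6.00,0)
B = A + 1.00·(cos344°, sin344°) = (0.9613, -0.2756)
|BD| = 5.0463
circle(B,5.00) ∩ circle(D,8.00): a=-1.3411, h=4.8168
  candidates: C₊=(-0.6409,4.4607) cross=24.307; C₋=(-0.1147,-5.1585) cross=-24.307
  branch + wants cross > 0 → take C=(-0.6409,4.4607) (cross=24.307)
ex = (C−B)/|BC| = (-0.3204,0.9473); ey = (-0.9473,-0.3204)
P = B + 2.81·ex + -0.66·ey = (0.6860,2.5977)

0.69 2.60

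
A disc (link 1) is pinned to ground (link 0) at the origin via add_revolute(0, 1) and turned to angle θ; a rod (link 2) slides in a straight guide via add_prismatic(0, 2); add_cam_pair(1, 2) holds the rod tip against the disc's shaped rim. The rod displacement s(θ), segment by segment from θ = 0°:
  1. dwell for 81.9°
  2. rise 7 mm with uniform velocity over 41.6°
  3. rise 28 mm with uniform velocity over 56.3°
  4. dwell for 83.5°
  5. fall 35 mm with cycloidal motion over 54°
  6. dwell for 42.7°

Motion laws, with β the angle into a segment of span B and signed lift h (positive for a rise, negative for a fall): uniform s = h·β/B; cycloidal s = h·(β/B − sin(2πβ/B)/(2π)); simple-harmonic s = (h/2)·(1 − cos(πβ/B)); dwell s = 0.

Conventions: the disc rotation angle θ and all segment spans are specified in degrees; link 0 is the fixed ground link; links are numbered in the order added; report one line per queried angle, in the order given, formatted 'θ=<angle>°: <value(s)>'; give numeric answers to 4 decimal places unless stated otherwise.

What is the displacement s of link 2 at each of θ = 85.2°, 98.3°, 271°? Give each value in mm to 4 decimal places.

segment 1 (0° to 81.9°, dwell): s unchanged at 0.0000
θ = 85.2° falls in segment 2 (81.9° to 123.5°, uniform, h = 7): β = 85.2 − 81.9 = 3.3°, B = 41.6°; Δs = 7·3.3/41.6 = 0.5553; s = 0.0000 + 0.5553 = 0.5553
θ = 98.3° falls in segment 2 (81.9° to 123.5°, uniform, h = 7): β = 98.3 − 81.9 = 16.4°, B = 41.6°; Δs = 7·16.4/41.6 = 2.7596; s = 0.0000 + 2.7596 = 2.7596
segment 2 (81.9° to 123.5°, uniform, h = 7) is passed completely: s = 0.0000 + (7) = 7.0000
segment 3 (123.5° to 179.8°, uniform, h = 28) is passed completely: s = 7.0000 + (28) = 35.0000
segment 4 (179.8° to 263.3°, dwell): s unchanged at 35.0000
θ = 271° falls in segment 5 (263.3° to 317.3°, cycloidal, h = -35): β = 271 − 263.3 = 7.7°, B = 54°; Δs = -35·(0.1426 − sin(2π·0.1426)/(2π)) = -0.6414; s = 35.0000 − 0.6414 = 34.3586

θ=85.2°: 0.5553
θ=98.3°: 2.7596
θ=271°: 34.3586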